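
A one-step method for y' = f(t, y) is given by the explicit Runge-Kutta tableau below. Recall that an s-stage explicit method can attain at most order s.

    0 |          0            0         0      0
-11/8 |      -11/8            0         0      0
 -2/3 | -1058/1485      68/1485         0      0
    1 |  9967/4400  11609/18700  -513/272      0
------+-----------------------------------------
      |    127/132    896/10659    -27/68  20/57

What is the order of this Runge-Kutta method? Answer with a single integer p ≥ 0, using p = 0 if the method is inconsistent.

4

b = (127/132, 896/10659, -27/68, 20/57)
c = (0, -11/8, -2/3, 1)
Ac = (0, 0, -17/270, 323/800)
Σ b_i: 127/132·1 + 896/10659·1 + (-27/68)·1 + 20/57·1 = 1 ✓
b·c: 896/10659·(-11/8) + (-27/68)·(-2/3) + 20/57·1 = 1/2 ✓
b·c²: 896/10659·121/64 + (-27/68)·4/9 + 20/57·1 = 1/3 ✓
b·Ac: (-27/68)·(-17/270) + 20/57·323/800 = 1/6 ✓
b·c³: 896/10659·(-1331/512) + (-27/68)·(-8/27) + 20/57·1 = 1/4 ✓
b·(c∘Ac): (-27/68)·17/405 + 20/57·323/800 = 1/8 ✓
b·Ac²: (-27/68)·187/2160 + 20/57·2147/6400 = 1/12 ✓
b·A²c: 20/57·19/160 = 1/24 ✓; 4 stages ⇒ order 4.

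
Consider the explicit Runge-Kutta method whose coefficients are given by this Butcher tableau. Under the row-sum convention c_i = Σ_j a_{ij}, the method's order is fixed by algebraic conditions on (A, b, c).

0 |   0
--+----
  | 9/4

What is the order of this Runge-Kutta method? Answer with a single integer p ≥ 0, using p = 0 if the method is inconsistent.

0

b = (9/4)
c = (0)
Σ b_i: 9/4·1 = 9/4 ≠ 1 ⇒ order 0.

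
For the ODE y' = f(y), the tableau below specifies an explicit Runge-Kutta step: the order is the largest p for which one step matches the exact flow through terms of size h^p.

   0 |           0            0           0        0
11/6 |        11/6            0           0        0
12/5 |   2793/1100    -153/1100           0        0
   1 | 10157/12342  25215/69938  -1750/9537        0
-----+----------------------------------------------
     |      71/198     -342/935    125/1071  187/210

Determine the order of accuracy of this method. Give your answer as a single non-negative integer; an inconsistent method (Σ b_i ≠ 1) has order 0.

4

b = (71/198, -342/935, 125/1071, 187/210)
c = (0, 11/6, 12/5, 1)
Ac = (0, 0, -51/200, 15/68)
Σ b_i: 71/198·1 + (-342/935)·1 + 125/1071·1 + 187/210·1 = 1 ✓
b·c: (-342/935)·11/6 + 125/1071·12/5 + 187/210·1 = 1/2 ✓
b·c²: (-342/935)·121/36 + 125/1071·144/25 + 187/210·1 = 1/3 ✓
b·Ac: 125/1071·(-51/200) + 187/210·15/68 = 1/6 ✓
b·c³: (-342/935)·1331/216 + 125/1071·1728/125 + 187/210·1 = 1/4 ✓
b·(c∘Ac): 125/1071·(-153/250) + 187/210·15/68 = 1/8 ✓
b·Ac²: 125/1071·(-187/400) + 187/210·695/4488 = 1/12 ✓
b·A²c: 187/210·35/748 = 1/24 ✓; 4 stages ⇒ order 4.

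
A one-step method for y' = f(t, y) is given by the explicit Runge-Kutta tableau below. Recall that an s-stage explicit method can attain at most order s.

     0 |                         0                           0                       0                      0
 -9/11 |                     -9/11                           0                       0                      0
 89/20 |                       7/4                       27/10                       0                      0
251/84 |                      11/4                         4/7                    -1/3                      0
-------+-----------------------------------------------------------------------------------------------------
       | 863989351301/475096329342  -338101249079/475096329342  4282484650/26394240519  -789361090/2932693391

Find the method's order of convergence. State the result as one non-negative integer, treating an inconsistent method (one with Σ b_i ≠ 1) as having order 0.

b = (863989351301/475096329342, -338101249079/475096329342, 4282484650/26394240519, -789361090/2932693391)
c = (0, -9/11, 89/20, 251/84)
Ac = (0, 0, -243/110, -9013/4620)
Σ b_i: 863989351301/475096329342·1 + (-338101249079/475096329342)·1 + 4282484650/26394240519·1 + (-789361090/2932693391)·1 = 1 ✓
b·c: (-338101249079/475096329342)·(-9/11) + 4282484650/26394240519·89/20 + (-789361090/2932693391)·251/84 = 1/2 ✓
b·c²: (-338101249079/475096329342)·81/121 + 4282484650/26394240519·7921/400 + (-789361090/2932693391)·63001/7056 = 1/3 ✓
b·Ac: 4282484650/26394240519·(-243/110) + (-789361090/2932693391)·(-9013/4620) = 1/6 ✓
b·c³: (-338101249079/475096329342)·(-729/1331) + 4282484650/26394240519·704969/8000 + (-789361090/2932693391)·15813251/592704 = 3661348313432911/487765564791120 ≠ 1/4 ⇒ order 3.
b·(c∘Ac): 4282484650/26394240519·(-21627/2200) + (-789361090/2932693391)·(-2262263/388080) = -60319601539/2322693165672 ≠ 1/8
b·Ac²: 4282484650/26394240519·2187/1210 + (-789361090/2932693391)·(-6320287/1016400) = 7614453769079/3871155276120 ≠ 1/12
b·A²c: (-789361090/2932693391)·81/110 = -6393824829/32259627301 ≠ 1/24

3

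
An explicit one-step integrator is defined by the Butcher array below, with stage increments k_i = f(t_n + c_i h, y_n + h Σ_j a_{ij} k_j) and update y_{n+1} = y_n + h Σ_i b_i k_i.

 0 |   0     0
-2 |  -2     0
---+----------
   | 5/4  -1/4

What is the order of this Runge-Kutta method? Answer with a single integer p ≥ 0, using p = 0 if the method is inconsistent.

2

b = (5/4, -1/4)
c = (0, -2)
Σ b_i: 5/4·1 + (-1/4)·1 = 1 ✓
b·c: (-1/4)·(-2) = 1/2 ✓; 2 stages ⇒ order 2.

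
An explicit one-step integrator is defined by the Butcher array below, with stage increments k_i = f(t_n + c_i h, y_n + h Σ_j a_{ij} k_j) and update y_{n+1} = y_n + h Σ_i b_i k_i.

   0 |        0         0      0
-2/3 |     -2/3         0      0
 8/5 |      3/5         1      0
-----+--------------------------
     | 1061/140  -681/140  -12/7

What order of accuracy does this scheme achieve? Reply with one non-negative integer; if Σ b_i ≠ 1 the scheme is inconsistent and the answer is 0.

b = (1061/140, -681/140, -12/7)
c = (0, -2/3, 8/5)
Ac = (0, 0, -2/3)
Σ b_i: 1061/140·1 + (-681/140)·1 + (-12/7)·1 = 1 ✓
b·c: (-681/140)·(-2/3) + (-12/7)·8/5 = 1/2 ✓
b·c²: (-681/140)·4/9 + (-12/7)·64/25 = -3439/525 ≠ 1/3 ⇒ order 2.
b·Ac: (-12/7)·(-2/3) = 8/7 ≠ 1/6

2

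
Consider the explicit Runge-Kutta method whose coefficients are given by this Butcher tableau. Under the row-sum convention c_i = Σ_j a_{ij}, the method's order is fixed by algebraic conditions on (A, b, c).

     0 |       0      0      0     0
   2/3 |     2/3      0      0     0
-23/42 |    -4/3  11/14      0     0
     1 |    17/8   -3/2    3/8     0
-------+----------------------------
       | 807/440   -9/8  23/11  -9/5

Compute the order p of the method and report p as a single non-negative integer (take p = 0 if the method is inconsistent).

b = (807/440, -9/8, 23/11, -9/5)
c = (0, 2/3, -23/42, 1)
Ac = (0, 0, 11/21, -135/112)
Σ b_i: 807/440·1 + (-9/8)·1 + 23/11·1 + (-9/5)·1 = 1 ✓
b·c: (-9/8)·2/3 + 23/11·(-23/42) + (-9/5)·1 = -17071/4620 ≠ 1/2 ⇒ order 1.

1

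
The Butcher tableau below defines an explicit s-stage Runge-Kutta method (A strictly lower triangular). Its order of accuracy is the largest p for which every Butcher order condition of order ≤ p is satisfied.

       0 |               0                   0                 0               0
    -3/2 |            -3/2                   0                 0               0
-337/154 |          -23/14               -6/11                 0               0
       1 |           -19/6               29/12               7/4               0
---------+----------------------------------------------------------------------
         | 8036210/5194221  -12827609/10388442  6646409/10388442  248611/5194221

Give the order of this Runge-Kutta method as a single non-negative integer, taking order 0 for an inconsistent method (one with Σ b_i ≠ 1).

b = (8036210/5194221, -12827609/10388442, 6646409/10388442, 248611/5194221)
c = (0, -3/2, -337/154, 1)
Ac = (0, 0, 9/11, -82/11)
Σ b_i: 8036210/5194221·1 + (-12827609/10388442)·1 + 6646409/10388442·1 + 248611/5194221·1 = 1 ✓
b·c: (-12827609/10388442)·(-3/2) + 6646409/10388442·(-337/154) + 248611/5194221·1 = 1/2 ✓
b·c²: (-12827609/10388442)·9/4 + 6646409/10388442·113569/23716 + 248611/5194221·1 = 1/3 ✓
b·Ac: 6646409/10388442·9/11 + 248611/5194221·(-82/11) = 1/6 ✓
b·c³: (-12827609/10388442)·(-27/8) + 6646409/10388442·(-38272753/3652264) + 248611/5194221·1 = -2654811375/1066546712 ≠ 1/4 ⇒ order 3.
b·(c∘Ac): 6646409/10388442·(-3033/1694) + 248611/5194221·(-82/11) = -31213079/20776884 ≠ 1/8
b·Ac²: 6646409/10388442·(-27/22) + 248611/5194221·93629/6776 = -396233573/3199640136 ≠ 1/12
b·A²c: 248611/5194221·63/44 = 474621/6925628 ≠ 1/24

3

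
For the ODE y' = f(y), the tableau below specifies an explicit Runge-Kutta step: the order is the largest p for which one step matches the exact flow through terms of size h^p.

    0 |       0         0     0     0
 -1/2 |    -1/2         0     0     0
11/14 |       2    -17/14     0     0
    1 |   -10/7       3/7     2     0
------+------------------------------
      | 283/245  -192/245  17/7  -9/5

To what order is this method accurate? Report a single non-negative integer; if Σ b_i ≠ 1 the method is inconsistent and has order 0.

b = (283/245, -192/245, 17/7, -9/5)
c = (0, -1/2, 11/14, 1)
Ac = (0, 0, 17/28, 19/14)
Σ b_i: 283/245·1 + (-192/245)·1 + 17/7·1 + (-9/5)·1 = 1 ✓
b·c: (-192/245)·(-1/2) + 17/7·11/14 + (-9/5)·1 = 1/2 ✓
b·c²: (-192/245)·1/4 + 17/7·121/196 + (-9/5)·1 = -3407/6860 ≠ 1/3 ⇒ order 2.
b·Ac: 17/7·17/28 + (-9/5)·19/14 = -949/980 ≠ 1/6

2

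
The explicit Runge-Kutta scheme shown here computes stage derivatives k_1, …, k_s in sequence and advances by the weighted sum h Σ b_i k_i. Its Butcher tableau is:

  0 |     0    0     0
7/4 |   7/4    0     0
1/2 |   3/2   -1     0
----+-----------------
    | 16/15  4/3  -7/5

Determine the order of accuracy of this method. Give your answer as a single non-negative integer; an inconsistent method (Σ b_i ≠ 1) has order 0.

b = (16/15, 4/3, -7/5)
c = (0, 7/4, 1/2)
Ac = (0, 0, -7/4)
Σ b_i: 16/15·1 + 4/3·1 + (-7/5)·1 = 1 ✓
b·c: 4/3·7/4 + (-7/5)·1/2 = 49/30 ≠ 1/2 ⇒ order 1.

1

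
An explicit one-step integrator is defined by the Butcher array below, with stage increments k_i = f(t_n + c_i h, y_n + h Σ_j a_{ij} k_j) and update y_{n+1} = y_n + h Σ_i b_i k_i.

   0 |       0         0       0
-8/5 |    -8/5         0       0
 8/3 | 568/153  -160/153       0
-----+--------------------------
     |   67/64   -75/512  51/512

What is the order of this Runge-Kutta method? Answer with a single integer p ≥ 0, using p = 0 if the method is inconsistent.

3

b = (67/64, -75/512, 51/512)
c = (0, -8/5, 8/3)
Ac = (0, 0, 256/153)
Σ b_i: 67/64·1 + (-75/512)·1 + 51/512·1 = 1 ✓
b·c: (-75/512)·(-8/5) + 51/512·8/3 = 1/2 ✓
b·c²: (-75/512)·64/25 + 51/512·64/9 = 1/3 ✓
b·Ac: 51/512·256/153 = 1/6 ✓; 3 stages ⇒ order 3.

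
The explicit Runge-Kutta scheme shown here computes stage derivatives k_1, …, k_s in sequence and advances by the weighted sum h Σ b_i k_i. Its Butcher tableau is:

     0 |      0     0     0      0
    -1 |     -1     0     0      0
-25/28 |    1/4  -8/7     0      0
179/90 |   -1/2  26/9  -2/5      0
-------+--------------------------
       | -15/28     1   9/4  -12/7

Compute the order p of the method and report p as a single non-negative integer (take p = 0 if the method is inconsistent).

1

b = (-15/28, 1, 9/4, -12/7)
c = (0, -1, -25/28, 179/90)
Ac = (0, 0, 8/7, -319/126)
Σ b_i: (-15/28)·1 + 1·1 + 9/4·1 + (-12/7)·1 = 1 ✓
b·c: 1·(-1) + 9/4·(-25/28) + (-12/7)·179/90 = -10783/1680 ≠ 1/2 ⇒ order 1.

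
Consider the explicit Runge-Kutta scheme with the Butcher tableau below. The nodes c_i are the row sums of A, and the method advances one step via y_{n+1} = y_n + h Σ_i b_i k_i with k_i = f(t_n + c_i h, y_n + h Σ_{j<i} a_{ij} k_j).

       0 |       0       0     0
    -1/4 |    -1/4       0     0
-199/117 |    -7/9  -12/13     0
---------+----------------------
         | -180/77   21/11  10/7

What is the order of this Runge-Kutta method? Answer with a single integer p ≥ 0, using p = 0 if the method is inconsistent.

1

b = (-180/77, 21/11, 10/7)
c = (0, -1/4, -199/117)
Ac = (0, 0, 3/13)
Σ b_i: (-180/77)·1 + 21/11·1 + 10/7·1 = 1 ✓
b·c: 21/11·(-1/4) + 10/7·(-199/117) = -104759/36036 ≠ 1/2 ⇒ order 1.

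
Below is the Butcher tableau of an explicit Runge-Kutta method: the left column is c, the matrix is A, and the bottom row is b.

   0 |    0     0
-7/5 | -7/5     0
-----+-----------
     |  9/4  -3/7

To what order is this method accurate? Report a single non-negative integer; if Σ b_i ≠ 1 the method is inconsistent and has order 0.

b = (9/4, -3/7)
c = (0, -7/5)
Σ b_i: 9/4·1 + (-3/7)·1 = 51/28 ≠ 1 ⇒ order 0.

0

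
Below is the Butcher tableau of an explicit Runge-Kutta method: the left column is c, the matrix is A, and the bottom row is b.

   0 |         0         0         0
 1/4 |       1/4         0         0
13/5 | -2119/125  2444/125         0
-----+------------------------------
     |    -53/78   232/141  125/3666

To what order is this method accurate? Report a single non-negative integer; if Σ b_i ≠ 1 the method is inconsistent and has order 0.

3

b = (-53/78, 232/141, 125/3666)
c = (0, 1/4, 13/5)
Ac = (0, 0, 611/125)
Σ b_i: (-53/78)·1 + 232/141·1 + 125/3666·1 = 1 ✓
b·c: 232/141·1/4 + 125/3666·13/5 = 1/2 ✓
b·c²: 232/141·1/16 + 125/3666·169/25 = 1/3 ✓
b·Ac: 125/3666·611/125 = 1/6 ✓; 3 stages ⇒ order 3.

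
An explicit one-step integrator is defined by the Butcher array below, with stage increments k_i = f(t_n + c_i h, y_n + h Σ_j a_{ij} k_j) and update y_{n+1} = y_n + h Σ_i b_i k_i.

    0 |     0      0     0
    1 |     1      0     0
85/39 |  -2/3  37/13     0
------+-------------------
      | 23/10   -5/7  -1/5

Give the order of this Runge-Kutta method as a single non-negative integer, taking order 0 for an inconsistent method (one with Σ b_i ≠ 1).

0

b = (23/10, -5/7, -1/5)
c = (0, 1, 85/39)
Ac = (0, 0, 37/13)
Σ b_i: 23/10·1 + (-5/7)·1 + (-1/5)·1 = 97/70 ≠ 1 ⇒ order 0.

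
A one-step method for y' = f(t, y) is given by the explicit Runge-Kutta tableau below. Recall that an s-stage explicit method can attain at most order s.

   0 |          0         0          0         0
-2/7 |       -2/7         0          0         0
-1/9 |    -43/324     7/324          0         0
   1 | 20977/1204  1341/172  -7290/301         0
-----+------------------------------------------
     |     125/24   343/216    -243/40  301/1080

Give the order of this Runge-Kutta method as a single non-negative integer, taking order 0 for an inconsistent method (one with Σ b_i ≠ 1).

b = (125/24, 343/216, -243/40, 301/1080)
c = (0, -2/7, -1/9, 1)
Ac = (0, 0, -1/162, 279/602)
Σ b_i: 125/24·1 + 343/216·1 + (-243/40)·1 + 301/1080·1 = 1 ✓
b·c: 343/216·(-2/7) + (-243/40)·(-1/9) + 301/1080·1 = 1/2 ✓
b·c²: 343/216·4/49 + (-243/40)·1/81 + 301/1080·1 = 1/3 ✓
b·Ac: (-243/40)·(-1/162) + 301/1080·279/602 = 1/6 ✓
b·c³: 343/216·(-8/343) + (-243/40)·(-1/729) + 301/1080·1 = 1/4 ✓
b·(c∘Ac): (-243/40)·1/1458 + 301/1080·279/602 = 1/8 ✓
b·Ac²: (-243/40)·1/567 + 301/1080·711/2107 = 1/12 ✓
b·A²c: 301/1080·45/301 = 1/24 ✓; 4 stages ⇒ order 4.

4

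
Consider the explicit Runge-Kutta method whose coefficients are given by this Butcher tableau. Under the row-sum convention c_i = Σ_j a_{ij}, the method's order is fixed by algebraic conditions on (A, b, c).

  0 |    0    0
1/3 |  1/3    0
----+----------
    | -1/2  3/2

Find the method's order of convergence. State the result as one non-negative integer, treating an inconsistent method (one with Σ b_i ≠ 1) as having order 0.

b = (-1/2, 3/2)
c = (0, 1/3)
Σ b_i: (-1/2)·1 + 3/2·1 = 1 ✓
b·c: 3/2·1/3 = 1/2 ✓; 2 stages ⇒ order 2.

2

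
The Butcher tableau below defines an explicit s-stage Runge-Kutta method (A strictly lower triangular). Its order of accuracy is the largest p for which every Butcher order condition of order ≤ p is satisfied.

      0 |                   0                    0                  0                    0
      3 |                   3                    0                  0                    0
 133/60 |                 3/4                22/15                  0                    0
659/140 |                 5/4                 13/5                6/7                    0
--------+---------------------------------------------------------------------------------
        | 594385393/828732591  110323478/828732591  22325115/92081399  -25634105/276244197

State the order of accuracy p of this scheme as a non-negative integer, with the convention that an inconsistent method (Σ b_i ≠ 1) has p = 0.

b = (594385393/828732591, 110323478/828732591, 22325115/92081399, -25634105/276244197)
c = (0, 3, 133/60, 659/140)
Ac = (0, 0, 22/5, 97/10)
Σ b_i: 594385393/828732591·1 + 110323478/828732591·1 + 22325115/92081399·1 + (-25634105/276244197)·1 = 1 ✓
b·c: 110323478/828732591·3 + 22325115/92081399·133/60 + (-25634105/276244197)·659/140 = 1/2 ✓
b·c²: 110323478/828732591·9 + 22325115/92081399·17689/3600 + (-25634105/276244197)·434281/19600 = 1/3 ✓
b·Ac: 22325115/92081399·22/5 + (-25634105/276244197)·97/10 = 1/6 ✓
b·c³: 110323478/828732591·27 + 22325115/92081399·2352637/216000 + (-25634105/276244197)·286191179/2744000 = -2282799151361/662986072800 ≠ 1/4 ⇒ order 3.
b·(c∘Ac): 22325115/92081399·1463/150 + (-25634105/276244197)·63923/1400 = -20688082373/11049767880 ≠ 1/8
b·Ac²: 22325115/92081399·66/5 + (-25634105/276244197)·16567/600 = 21152902973/33149303640 ≠ 1/12
b·A²c: (-25634105/276244197)·132/35 = -32225732/92081399 ≠ 1/24

3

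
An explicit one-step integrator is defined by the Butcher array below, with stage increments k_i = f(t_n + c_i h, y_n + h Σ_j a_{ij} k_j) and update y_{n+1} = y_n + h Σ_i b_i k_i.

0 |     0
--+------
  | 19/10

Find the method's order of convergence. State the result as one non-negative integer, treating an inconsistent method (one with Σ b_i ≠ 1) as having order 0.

b = (19/10)
c = (0)
Σ b_i: 19/10·1 = 19/10 ≠ 1 ⇒ order 0.

0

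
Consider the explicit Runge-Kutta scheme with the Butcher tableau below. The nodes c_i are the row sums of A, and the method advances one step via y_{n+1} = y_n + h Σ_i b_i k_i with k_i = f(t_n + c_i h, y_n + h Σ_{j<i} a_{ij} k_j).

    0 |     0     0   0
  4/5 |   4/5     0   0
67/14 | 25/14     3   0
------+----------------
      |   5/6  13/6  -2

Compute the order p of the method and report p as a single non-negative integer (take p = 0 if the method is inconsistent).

1

b = (5/6, 13/6, -2)
c = (0, 4/5, 67/14)
Ac = (0, 0, 12/5)
Σ b_i: 5/6·1 + 13/6·1 + (-2)·1 = 1 ✓
b·c: 13/6·4/5 + (-2)·67/14 = -823/105 ≠ 1/2 ⇒ order 1.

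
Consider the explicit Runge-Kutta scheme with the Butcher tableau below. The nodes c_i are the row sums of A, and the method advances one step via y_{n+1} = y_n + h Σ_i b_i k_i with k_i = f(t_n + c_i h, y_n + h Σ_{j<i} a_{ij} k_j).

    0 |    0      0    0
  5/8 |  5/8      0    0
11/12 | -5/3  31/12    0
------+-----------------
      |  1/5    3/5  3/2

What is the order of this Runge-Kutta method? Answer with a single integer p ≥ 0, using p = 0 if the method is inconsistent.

0

b = (1/5, 3/5, 3/2)
c = (0, 5/8, 11/12)
Ac = (0, 0, 155/96)
Σ b_i: 1/5·1 + 3/5·1 + 3/2·1 = 23/10 ≠ 1 ⇒ order 0.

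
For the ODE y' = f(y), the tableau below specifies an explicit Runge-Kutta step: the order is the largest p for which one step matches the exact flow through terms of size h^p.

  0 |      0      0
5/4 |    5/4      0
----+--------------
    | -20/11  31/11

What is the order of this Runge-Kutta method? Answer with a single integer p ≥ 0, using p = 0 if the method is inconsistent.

1

b = (-20/11, 31/11)
c = (0, 5/4)
Σ b_i: (-20/11)·1 + 31/11·1 = 1 ✓
b·c: 31/11·5/4 = 155/44 ≠ 1/2 ⇒ order 1.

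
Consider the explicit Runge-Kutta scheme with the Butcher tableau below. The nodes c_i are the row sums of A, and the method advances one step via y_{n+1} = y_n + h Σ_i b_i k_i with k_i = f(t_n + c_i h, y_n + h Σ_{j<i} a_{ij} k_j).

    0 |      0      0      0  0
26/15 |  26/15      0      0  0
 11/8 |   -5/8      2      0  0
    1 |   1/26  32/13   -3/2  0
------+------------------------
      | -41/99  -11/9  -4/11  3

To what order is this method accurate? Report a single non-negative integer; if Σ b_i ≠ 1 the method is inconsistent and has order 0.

b = (-41/99, -11/9, -4/11, 3)
c = (0, 26/15, 11/8, 1)
Ac = (0, 0, 52/15, 529/240)
Σ b_i: (-41/99)·1 + (-11/9)·1 + (-4/11)·1 + 3·1 = 1 ✓
b·c: (-11/9)·26/15 + (-4/11)·11/8 + 3·1 = 103/270 ≠ 1/2 ⇒ order 1.

1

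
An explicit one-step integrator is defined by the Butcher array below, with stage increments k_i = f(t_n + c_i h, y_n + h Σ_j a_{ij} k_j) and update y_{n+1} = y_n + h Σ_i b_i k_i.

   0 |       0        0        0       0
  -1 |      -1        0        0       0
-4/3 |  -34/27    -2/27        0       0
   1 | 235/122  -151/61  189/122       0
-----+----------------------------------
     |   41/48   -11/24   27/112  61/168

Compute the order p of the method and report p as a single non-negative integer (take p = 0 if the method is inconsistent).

4

b = (41/48, -11/24, 27/112, 61/168)
c = (0, -1, -4/3, 1)
Ac = (0, 0, 2/27, 25/61)
Σ b_i: 41/48·1 + (-11/24)·1 + 27/112·1 + 61/168·1 = 1 ✓
b·c: (-11/24)·(-1) + 27/112·(-4/3) + 61/168·1 = 1/2 ✓
b·c²: (-11/24)·1 + 27/112·16/9 + 61/168·1 = 1/3 ✓
b·Ac: 27/112·2/27 + 61/168·25/61 = 1/6 ✓
b·c³: (-11/24)·(-1) + 27/112·(-64/27) + 61/168·1 = 1/4 ✓
b·(c∘Ac): 27/112·(-8/81) + 61/168·25/61 = 1/8 ✓
b·Ac²: 27/112·(-2/27) + 61/168·17/61 = 1/12 ✓
b·A²c: 61/168·7/61 = 1/24 ✓; 4 stages ⇒ order 4.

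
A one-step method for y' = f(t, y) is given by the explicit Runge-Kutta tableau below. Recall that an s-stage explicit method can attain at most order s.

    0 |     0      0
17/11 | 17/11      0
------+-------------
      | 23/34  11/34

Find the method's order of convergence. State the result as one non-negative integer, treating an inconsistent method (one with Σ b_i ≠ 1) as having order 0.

b = (23/34, 11/34)
c = (0, 17/11)
Σ b_i: 23/34·1 + 11/34·1 = 1 ✓
b·c: 11/34·17/11 = 1/2 ✓; 2 stages ⇒ order 2.

2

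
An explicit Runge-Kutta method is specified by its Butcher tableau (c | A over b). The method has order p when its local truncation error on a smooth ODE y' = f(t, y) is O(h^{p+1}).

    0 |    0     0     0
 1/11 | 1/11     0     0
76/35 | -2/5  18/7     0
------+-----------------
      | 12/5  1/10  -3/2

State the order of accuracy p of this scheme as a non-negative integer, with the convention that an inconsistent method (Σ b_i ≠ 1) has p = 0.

1

b = (12/5, 1/10, -3/2)
c = (0, 1/11, 76/35)
Ac = (0, 0, 18/77)
Σ b_i: 12/5·1 + 1/10·1 + (-3/2)·1 = 1 ✓
b·c: 1/10·1/11 + (-3/2)·76/35 = -2501/770 ≠ 1/2 ⇒ order 1.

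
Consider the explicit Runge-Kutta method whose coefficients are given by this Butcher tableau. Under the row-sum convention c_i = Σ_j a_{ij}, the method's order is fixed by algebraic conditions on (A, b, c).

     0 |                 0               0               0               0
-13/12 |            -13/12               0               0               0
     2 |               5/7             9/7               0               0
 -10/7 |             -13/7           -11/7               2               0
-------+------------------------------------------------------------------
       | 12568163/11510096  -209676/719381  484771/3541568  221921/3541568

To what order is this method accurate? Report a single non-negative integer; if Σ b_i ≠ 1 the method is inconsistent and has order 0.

b = (12568163/11510096, -209676/719381, 484771/3541568, 221921/3541568)
c = (0, -13/12, 2, -10/7)
Ac = (0, 0, -39/28, 479/84)
Σ b_i: 12568163/11510096·1 + (-209676/719381)·1 + 484771/3541568·1 + 221921/3541568·1 = 1 ✓
b·c: (-209676/719381)·(-13/12) + 484771/3541568·2 + 221921/3541568·(-10/7) = 1/2 ✓
b·c²: (-209676/719381)·169/144 + 484771/3541568·4 + 221921/3541568·100/49 = 1/3 ✓
b·Ac: 484771/3541568·(-39/28) + 221921/3541568·479/84 = 1/6 ✓
b·c³: (-209676/719381)·(-2197/1728) + 484771/3541568·8 + 221921/3541568·(-1000/343) = 10223065/7968528 ≠ 1/4 ⇒ order 3.
b·(c∘Ac): 484771/3541568·(-39/14) + 221921/3541568·(-2395/294) = -4737389/5312352 ≠ 1/8
b·Ac²: 484771/3541568·169/112 + 221921/3541568·6205/1008 = 18878183/31874112 ≠ 1/12
b·A²c: 221921/3541568·(-39/14) = -1236417/7083136 ≠ 1/24

3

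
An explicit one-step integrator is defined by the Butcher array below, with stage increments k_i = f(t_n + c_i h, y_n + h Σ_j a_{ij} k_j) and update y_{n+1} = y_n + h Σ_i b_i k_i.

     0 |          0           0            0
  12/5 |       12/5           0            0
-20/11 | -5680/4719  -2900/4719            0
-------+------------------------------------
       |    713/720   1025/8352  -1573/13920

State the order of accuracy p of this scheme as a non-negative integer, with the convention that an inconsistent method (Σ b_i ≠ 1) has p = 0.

b = (713/720, 1025/8352, -1573/13920)
c = (0, 12/5, -20/11)
Ac = (0, 0, -2320/1573)
Σ b_i: 713/720·1 + 1025/8352·1 + (-1573/13920)·1 = 1 ✓
b·c: 1025/8352·12/5 + (-1573/13920)·(-20/11) = 1/2 ✓
b·c²: 1025/8352·144/25 + (-1573/13920)·400/121 = 1/3 ✓
b·Ac: (-1573/13920)·(-2320/1573) = 1/6 ✓; 3 stages ⇒ order 3.

3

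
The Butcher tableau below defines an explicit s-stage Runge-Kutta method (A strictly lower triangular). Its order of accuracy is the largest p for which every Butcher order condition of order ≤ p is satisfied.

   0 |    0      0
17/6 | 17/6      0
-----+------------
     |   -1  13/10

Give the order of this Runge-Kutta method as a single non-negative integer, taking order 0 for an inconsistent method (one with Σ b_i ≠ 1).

0

b = (-1, 13/10)
c = (0, 17/6)
Σ b_i: (-1)·1 + 13/10·1 = 3/10 ≠ 1 ⇒ order 0.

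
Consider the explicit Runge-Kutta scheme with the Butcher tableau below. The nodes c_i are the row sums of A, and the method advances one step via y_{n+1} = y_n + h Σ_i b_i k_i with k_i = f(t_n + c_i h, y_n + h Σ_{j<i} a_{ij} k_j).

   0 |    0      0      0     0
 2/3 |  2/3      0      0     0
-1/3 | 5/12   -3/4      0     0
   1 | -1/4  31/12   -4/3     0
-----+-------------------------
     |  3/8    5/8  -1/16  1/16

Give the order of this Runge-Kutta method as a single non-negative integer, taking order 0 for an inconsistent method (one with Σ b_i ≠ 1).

4

b = (3/8, 5/8, -1/16, 1/16)
c = (0, 2/3, -1/3, 1)
Ac = (0, 0, -1/2, 13/6)
Σ b_i: 3/8·1 + 5/8·1 + (-1/16)·1 + 1/16·1 = 1 ✓
b·c: 5/8·2/3 + (-1/16)·(-1/3) + 1/16·1 = 1/2 ✓
b·c²: 5/8·4/9 + (-1/16)·1/9 + 1/16·1 = 1/3 ✓
b·Ac: (-1/16)·(-1/2) + 1/16·13/6 = 1/6 ✓
b·c³: 5/8·8/27 + (-1/16)·(-1/27) + 1/16·1 = 1/4 ✓
b·(c∘Ac): (-1/16)·1/6 + 1/16·13/6 = 1/8 ✓
b·Ac²: (-1/16)·(-1/3) + 1/16·1 = 1/12 ✓
b·A²c: 1/16·2/3 = 1/24 ✓; 4 stages ⇒ order 4.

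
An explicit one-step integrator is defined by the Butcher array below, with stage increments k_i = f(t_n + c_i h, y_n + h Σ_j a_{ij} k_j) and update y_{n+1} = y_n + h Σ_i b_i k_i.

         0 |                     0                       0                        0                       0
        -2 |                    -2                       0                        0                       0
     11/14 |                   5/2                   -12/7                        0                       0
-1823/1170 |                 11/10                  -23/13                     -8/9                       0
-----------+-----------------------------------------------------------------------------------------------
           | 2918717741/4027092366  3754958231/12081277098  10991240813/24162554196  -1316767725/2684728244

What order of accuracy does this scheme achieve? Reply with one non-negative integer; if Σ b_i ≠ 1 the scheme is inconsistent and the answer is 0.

3

b = (2918717741/4027092366, 3754958231/12081277098, 10991240813/24162554196, -1316767725/2684728244)
c = (0, -2, 11/14, -1823/1170)
Ac = (0, 0, 24/7, 2326/819)
Σ b_i: 2918717741/4027092366·1 + 3754958231/12081277098·1 + 10991240813/24162554196·1 + (-1316767725/2684728244)·1 = 1 ✓
b·c: 3754958231/12081277098·(-2) + 10991240813/24162554196·11/14 + (-1316767725/2684728244)·(-1823/1170) = 1/2 ✓
b·c²: 3754958231/12081277098·4 + 10991240813/24162554196·121/196 + (-1316767725/2684728244)·3323329/1368900 = 1/3 ✓
b·Ac: 10991240813/24162554196·24/7 + (-1316767725/2684728244)·2326/819 = 1/6 ✓
b·c³: 3754958231/12081277098·(-8) + 10991240813/24162554196·1331/2744 + (-1316767725/2684728244)·(-6058428767/1601613000) = -2461827073177/5996706632280 ≠ 1/4 ⇒ order 3.
b·(c∘Ac): 10991240813/24162554196·132/49 + (-1316767725/2684728244)·(-2120149/479115) = 27350314133/8054184732 ≠ 1/8
b·Ac²: 10991240813/24162554196·(-48/7) + (-1316767725/2684728244)·(-43718/5733) = 1591194061/2562695142 ≠ 1/12
b·A²c: (-1316767725/2684728244)·(-64/21) = 1003251600/671182061 ≠ 1/24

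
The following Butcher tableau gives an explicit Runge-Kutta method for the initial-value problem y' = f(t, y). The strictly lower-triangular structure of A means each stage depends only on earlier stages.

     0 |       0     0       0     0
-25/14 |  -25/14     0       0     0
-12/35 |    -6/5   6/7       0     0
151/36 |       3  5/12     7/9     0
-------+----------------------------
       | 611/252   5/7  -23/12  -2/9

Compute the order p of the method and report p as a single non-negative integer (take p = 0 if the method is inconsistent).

1

b = (611/252, 5/7, -23/12, -2/9)
c = (0, -25/14, -12/35, 151/36)
Ac = (0, 0, -75/49, -283/280)
Σ b_i: 611/252·1 + 5/7·1 + (-23/12)·1 + (-2/9)·1 = 1 ✓
b·c: 5/7·(-25/14) + (-23/12)·(-12/35) + (-2/9)·151/36 = -30769/19845 ≠ 1/2 ⇒ order 1.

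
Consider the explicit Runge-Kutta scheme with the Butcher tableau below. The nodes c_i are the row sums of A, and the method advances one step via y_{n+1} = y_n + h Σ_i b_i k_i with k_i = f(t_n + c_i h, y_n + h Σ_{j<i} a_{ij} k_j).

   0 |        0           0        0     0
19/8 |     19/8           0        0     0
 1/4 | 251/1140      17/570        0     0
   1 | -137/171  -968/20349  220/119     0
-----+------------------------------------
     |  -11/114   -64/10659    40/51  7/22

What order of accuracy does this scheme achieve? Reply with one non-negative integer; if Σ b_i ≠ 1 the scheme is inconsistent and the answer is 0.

b = (-11/114, -64/10659, 40/51, 7/22)
c = (0, 19/8, 1/4, 1)
Ac = (0, 0, 17/240, 22/63)
Σ b_i: (-11/114)·1 + (-64/10659)·1 + 40/51·1 + 7/22·1 = 1 ✓
b·c: (-64/10659)·19/8 + 40/51·1/4 + 7/22·1 = 1/2 ✓
b·c²: (-64/10659)·361/64 + 40/51·1/16 + 7/22·1 = 1/3 ✓
b·Ac: 40/51·17/240 + 7/22·22/63 = 1/6 ✓
b·c³: (-64/10659)·6859/512 + 40/51·1/64 + 7/22·1 = 1/4 ✓
b·(c∘Ac): 40/51·17/960 + 7/22·22/63 = 1/8 ✓
b·Ac²: 40/51·323/1920 + 7/22·(-11/72) = 1/12 ✓
b·A²c: 7/22·11/84 = 1/24 ✓; 4 stages ⇒ order 4.

4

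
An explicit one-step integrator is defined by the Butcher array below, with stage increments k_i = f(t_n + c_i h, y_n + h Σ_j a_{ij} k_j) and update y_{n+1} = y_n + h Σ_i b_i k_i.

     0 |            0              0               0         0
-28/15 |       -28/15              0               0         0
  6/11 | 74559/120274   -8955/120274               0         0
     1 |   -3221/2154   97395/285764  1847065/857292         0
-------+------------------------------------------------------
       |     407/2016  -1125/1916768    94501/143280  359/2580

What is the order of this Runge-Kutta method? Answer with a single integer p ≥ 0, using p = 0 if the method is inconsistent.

b = (407/2016, -1125/1916768, 94501/143280, 359/2580)
c = (0, -28/15, 6/11, 1)
Ac = (0, 0, 1194/8591, 387/718)
Σ b_i: 407/2016·1 + (-1125/1916768)·1 + 94501/143280·1 + 359/2580·1 = 1 ✓
b·c: (-1125/1916768)·(-28/15) + 94501/143280·6/11 + 359/2580·1 = 1/2 ✓
b·c²: (-1125/1916768)·784/225 + 94501/143280·36/121 + 359/2580·1 = 1/3 ✓
b·Ac: 94501/143280·1194/8591 + 359/2580·387/718 = 1/6 ✓
b·c³: (-1125/1916768)·(-21952/3375) + 94501/143280·216/1331 + 359/2580·1 = 1/4 ✓
b·(c∘Ac): 94501/143280·7164/94501 + 359/2580·387/718 = 1/8 ✓
b·Ac²: 94501/143280·(-11144/42955) + 359/2580·9847/5385 = 1/12 ✓
b·A²c: 359/2580·215/718 = 1/24 ✓; 4 stages ⇒ order 4.

4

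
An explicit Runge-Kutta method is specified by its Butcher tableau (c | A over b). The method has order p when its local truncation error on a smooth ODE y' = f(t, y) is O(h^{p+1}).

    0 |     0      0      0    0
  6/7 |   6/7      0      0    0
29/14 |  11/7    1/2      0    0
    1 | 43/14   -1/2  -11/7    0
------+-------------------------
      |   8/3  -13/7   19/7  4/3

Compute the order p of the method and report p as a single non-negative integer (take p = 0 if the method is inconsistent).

0

b = (8/3, -13/7, 19/7, 4/3)
c = (0, 6/7, 29/14, 1)
Ac = (0, 0, 3/7, -361/98)
Σ b_i: 8/3·1 + (-13/7)·1 + 19/7·1 + 4/3·1 = 34/7 ≠ 1 ⇒ order 0.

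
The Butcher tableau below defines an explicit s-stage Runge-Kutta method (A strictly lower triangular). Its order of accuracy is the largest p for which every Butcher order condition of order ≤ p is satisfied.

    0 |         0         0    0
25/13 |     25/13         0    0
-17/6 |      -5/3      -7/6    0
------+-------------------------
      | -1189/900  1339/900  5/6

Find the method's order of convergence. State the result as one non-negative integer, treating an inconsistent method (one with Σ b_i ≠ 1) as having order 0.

2

b = (-1189/900, 1339/900, 5/6)
c = (0, 25/13, -17/6)
Ac = (0, 0, -175/78)
Σ b_i: (-1189/900)·1 + 1339/900·1 + 5/6·1 = 1 ✓
b·c: 1339/900·25/13 + 5/6·(-17/6) = 1/2 ✓
b·c²: 1339/900·625/169 + 5/6·289/36 = 34235/2808 ≠ 1/3 ⇒ order 2.
b·Ac: 5/6·(-175/78) = -875/468 ≠ 1/6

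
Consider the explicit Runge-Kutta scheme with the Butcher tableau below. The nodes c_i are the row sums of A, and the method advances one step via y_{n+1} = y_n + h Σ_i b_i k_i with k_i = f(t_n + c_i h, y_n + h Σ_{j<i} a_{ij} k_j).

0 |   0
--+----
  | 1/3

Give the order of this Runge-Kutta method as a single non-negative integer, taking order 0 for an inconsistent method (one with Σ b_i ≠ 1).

0

b = (1/3)
c = (0)
Σ b_i: 1/3·1 = 1/3 ≠ 1 ⇒ order 0.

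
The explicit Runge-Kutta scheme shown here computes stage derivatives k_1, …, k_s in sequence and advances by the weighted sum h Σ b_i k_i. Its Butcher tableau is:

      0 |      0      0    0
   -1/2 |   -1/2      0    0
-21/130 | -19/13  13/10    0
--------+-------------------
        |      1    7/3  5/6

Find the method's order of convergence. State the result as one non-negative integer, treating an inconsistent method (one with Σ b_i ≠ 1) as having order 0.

0

b = (1, 7/3, 5/6)
c = (0, -1/2, -21/130)
Ac = (0, 0, -13/20)
Σ b_i: 1·1 + 7/3·1 + 5/6·1 = 25/6 ≠ 1 ⇒ order 0.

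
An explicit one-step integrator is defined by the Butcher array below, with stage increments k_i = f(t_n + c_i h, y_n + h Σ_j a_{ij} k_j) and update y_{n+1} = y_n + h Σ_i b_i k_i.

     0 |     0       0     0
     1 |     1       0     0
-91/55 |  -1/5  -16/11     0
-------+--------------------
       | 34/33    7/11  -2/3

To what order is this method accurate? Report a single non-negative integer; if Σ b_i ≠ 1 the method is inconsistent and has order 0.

b = (34/33, 7/11, -2/3)
c = (0, 1, -91/55)
Ac = (0, 0, -16/11)
Σ b_i: 34/33·1 + 7/11·1 + (-2/3)·1 = 1 ✓
b·c: 7/11·1 + (-2/3)·(-91/55) = 287/165 ≠ 1/2 ⇒ order 1.

1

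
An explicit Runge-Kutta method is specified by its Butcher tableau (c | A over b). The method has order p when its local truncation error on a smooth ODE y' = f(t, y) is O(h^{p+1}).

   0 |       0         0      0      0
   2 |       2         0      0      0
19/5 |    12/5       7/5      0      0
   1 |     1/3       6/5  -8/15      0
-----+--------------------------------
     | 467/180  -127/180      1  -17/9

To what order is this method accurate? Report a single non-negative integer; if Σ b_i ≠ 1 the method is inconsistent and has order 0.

b = (467/180, -127/180, 1, -17/9)
c = (0, 2, 19/5, 1)
Ac = (0, 0, 14/5, 28/75)
Σ b_i: 467/180·1 + (-127/180)·1 + 1·1 + (-17/9)·1 = 1 ✓
b·c: (-127/180)·2 + 1·19/5 + (-17/9)·1 = 1/2 ✓
b·c²: (-127/180)·4 + 1·361/25 + (-17/9)·1 = 2189/225 ≠ 1/3 ⇒ order 2.
b·Ac: 1·14/5 + (-17/9)·28/75 = 1414/675 ≠ 1/6

2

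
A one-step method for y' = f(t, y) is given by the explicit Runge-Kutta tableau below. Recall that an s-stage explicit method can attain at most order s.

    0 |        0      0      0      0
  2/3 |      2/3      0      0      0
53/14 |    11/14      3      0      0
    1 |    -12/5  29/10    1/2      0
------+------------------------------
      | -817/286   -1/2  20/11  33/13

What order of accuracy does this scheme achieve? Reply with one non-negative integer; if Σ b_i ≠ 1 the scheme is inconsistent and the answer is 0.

1

b = (-817/286, -1/2, 20/11, 33/13)
c = (0, 2/3, 53/14, 1)
Ac = (0, 0, 2, 1607/420)
Σ b_i: (-817/286)·1 + (-1/2)·1 + 20/11·1 + 33/13·1 = 1 ✓
b·c: (-1/2)·2/3 + 20/11·53/14 + 33/13·1 = 27292/3003 ≠ 1/2 ⇒ order 1.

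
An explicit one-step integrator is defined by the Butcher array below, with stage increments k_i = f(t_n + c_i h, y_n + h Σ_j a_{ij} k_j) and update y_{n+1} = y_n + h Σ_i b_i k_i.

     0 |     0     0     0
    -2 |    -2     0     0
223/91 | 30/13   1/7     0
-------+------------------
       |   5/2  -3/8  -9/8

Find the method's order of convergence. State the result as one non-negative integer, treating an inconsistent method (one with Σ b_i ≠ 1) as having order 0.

1

b = (5/2, -3/8, -9/8)
c = (0, -2, 223/91)
Ac = (0, 0, -2/7)
Σ b_i: 5/2·1 + (-3/8)·1 + (-9/8)·1 = 1 ✓
b·c: (-3/8)·(-2) + (-9/8)·223/91 = -1461/728 ≠ 1/2 ⇒ order 1.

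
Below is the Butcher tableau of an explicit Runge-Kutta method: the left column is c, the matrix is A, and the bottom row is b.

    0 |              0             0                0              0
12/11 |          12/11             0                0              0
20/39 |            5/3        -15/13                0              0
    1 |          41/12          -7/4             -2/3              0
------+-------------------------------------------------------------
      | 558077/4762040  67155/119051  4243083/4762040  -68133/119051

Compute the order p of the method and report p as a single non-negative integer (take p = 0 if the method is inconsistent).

3

b = (558077/4762040, 67155/119051, 4243083/4762040, -68133/119051)
c = (0, 12/11, 20/39, 1)
Ac = (0, 0, -180/143, -2897/1287)
Σ b_i: 558077/4762040·1 + 67155/119051·1 + 4243083/4762040·1 + (-68133/119051)·1 = 1 ✓
b·c: 67155/119051·12/11 + 4243083/4762040·20/39 + (-68133/119051)·1 = 1/2 ✓
b·c²: 67155/119051·144/121 + 4243083/4762040·400/1521 + (-68133/119051)·1 = 1/3 ✓
b·Ac: 4243083/4762040·(-180/143) + (-68133/119051)·(-2897/1287) = 1/6 ✓
b·c³: 67155/119051·1728/1331 + 4243083/4762040·8000/59319 + (-68133/119051)·1 = 42932309/153218637 ≠ 1/4 ⇒ order 3.
b·(c∘Ac): 4243083/4762040·(-1200/1859) + (-68133/119051)·(-2897/1287) = 2801429/3928683 ≠ 1/8
b·Ac²: 4243083/4762040·(-2160/1573) + (-68133/119051)·(-1246676/552123) = 10527694/153218637 ≠ 1/12
b·A²c: (-68133/119051)·120/143 = -628920/1309561 ≠ 1/24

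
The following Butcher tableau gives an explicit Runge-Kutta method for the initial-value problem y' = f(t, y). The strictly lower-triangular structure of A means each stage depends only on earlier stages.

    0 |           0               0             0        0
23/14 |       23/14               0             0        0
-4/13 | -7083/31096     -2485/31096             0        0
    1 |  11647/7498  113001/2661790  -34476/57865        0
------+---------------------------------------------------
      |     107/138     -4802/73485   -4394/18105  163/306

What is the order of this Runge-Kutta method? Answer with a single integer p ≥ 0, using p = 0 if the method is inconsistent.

b = (107/138, -4802/73485, -4394/18105, 163/306)
c = (0, 23/14, -4/13, 1)
Ac = (0, 0, -355/2704, 165/652)
Σ b_i: 107/138·1 + (-4802/73485)·1 + (-4394/18105)·1 + 163/306·1 = 1 ✓
b·c: (-4802/73485)·23/14 + (-4394/18105)·(-4/13) + 163/306·1 = 1/2 ✓
b·c²: (-4802/73485)·529/196 + (-4394/18105)·16/169 + 163/306·1 = 1/3 ✓
b·Ac: (-4394/18105)·(-355/2704) + 163/306·165/652 = 1/6 ✓
b·c³: (-4802/73485)·12167/2744 + (-4394/18105)·(-64/2197) + 163/306·1 = 1/4 ✓
b·(c∘Ac): (-4394/18105)·355/8788 + 163/306·165/652 = 1/8 ✓
b·Ac²: (-4394/18105)·(-8165/37856) + 163/306·531/9128 = 1/12 ✓
b·A²c: 163/306·51/652 = 1/24 ✓; 4 stages ⇒ order 4.

4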